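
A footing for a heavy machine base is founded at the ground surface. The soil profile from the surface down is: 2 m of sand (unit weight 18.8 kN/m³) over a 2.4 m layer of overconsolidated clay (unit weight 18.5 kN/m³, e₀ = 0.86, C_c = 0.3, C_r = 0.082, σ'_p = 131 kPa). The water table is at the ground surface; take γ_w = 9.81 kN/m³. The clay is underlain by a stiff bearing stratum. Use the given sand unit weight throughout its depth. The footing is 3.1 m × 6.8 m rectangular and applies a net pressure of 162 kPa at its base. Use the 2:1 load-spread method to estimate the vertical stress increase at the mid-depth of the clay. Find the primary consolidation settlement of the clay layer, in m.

Mid-depth of clay below the ground surface: z = 2 + 2.4/2 = 3.2 m.
Total vertical stress at mid-clay: σ_v = 18.8×2 + 18.5×1.2 = 59.8 kPa.
Pore pressure: u = 9.81×(3.2 − 0) = 31.392 kPa.
Initial effective stress: σ'_0 = σ_v − u = 59.8 − 31.392 = 28.408 kPa.
Stress increase at mid-clay by the 2:1 spreading method:
Δσ = qBL/((B+z)(L+z)) = 162×3.1×6.8/((3.1+3.2)(6.8+3.2)) = 54.206 kPa
Final effective stress: σ'_f = 28.408 + 54.206 = 82.614 kPa.
σ'_f = 82.614 ≤ σ'_p = 131 kPa, so the clay remains overconsolidated and only the recompression index applies:
S_c = C_r·H/(1+e₀)·log₁₀(σ'_f/σ'_0) = 0.082×2.4/1.86×log₁₀(82.614/28.408)
    = 0.1058 × 0.46361 = 0.04905 m

S_c ≈ 0.0491 m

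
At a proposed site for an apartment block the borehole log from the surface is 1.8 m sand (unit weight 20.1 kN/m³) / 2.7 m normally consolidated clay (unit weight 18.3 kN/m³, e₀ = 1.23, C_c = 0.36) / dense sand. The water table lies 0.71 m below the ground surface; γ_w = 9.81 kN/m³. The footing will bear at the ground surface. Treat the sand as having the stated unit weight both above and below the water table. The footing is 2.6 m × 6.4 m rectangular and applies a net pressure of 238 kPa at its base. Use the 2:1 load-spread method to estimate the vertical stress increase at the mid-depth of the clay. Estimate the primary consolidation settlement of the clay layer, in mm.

Mid-depth of clay below the ground surface: z = 1.8 + 2.7/2 = 3.15 m.
Total vertical stress at mid-clay: σ_v = 20.1×1.8 + 18.3×1.35 = 60.885 kPa.
Pore pressure: u = 9.81×(3.15 − 0.71) = 23.936 kPa.
Initial effective stress: σ'_0 = σ_v − u = 60.885 − 23.936 = 36.949 kPa.
Stress increase at mid-clay by the 2:1 spreading method:
Δσ = qBL/((B+z)(L+z)) = 238×2.6×6.4/((2.6+3.15)(6.4+3.15)) = 72.121 kPa
Final effective stress: σ'_f = σ'_0 + Δσ = 36.949 + 72.121 = 109.07 kPa.
Normally consolidated clay, so the full stress increment lies on the virgin compression line:
S_c = C_c·H/(1+e₀)·log₁₀(σ'_f/σ'_0) = 0.36×2.7/(1+1.23)×log₁₀(109.07/36.949)
    = 0.43587 × 0.4701 = 0.2049 m

S_c ≈ 205 mm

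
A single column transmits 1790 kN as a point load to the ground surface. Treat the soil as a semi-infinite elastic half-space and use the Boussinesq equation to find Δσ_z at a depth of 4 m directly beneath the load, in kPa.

Boussinesq vertical stress below a point load on an elastic half-space:
Δσ_z = 3P/(2πz²) · [1 + (r/z)²]^(−5/2)
r/z = 0/4 = 0; [1+(r/z)²]^(−5/2) = 1.
Δσ_z = 3×1790/(2π×4²) × 1 = 53.416 × 1 = 53.42 kPa

Δσ_z ≈ 53.4 kPa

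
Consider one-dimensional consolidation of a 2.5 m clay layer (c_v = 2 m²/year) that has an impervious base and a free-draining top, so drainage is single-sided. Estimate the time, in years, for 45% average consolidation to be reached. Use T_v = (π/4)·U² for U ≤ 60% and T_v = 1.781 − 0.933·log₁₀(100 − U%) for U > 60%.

t ≈ 0.497 years

Drainage path length: H_d = H = 2.5 m (single drainage).
U ≤ 60%: T_v = (π/4)·U² = (π/4)×0.45² = 0.15904.
t = T_v·H_d²/c_v = 0.15904×2.5²/2 = 0.497 years.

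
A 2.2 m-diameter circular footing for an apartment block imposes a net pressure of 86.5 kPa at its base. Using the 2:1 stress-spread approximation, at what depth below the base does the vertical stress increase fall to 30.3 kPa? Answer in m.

z ≈ 1.52 m

2:1 spreading — at depth z the loaded area has grown by z in each plan dimension:
qD²/(D+z)² = Δσ_z ⇒ z = D(√(q/Δσ_z) − 1) = 2.2×(√(86.5/30.3) − 1) = 1.517 m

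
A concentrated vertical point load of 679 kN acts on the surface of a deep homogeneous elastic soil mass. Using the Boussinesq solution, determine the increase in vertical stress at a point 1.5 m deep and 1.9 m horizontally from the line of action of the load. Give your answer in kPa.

Boussinesq vertical stress below a point load on an elastic half-space:
Δσ_z = 3P/(2πz²) · [1 + (r/z)²]^(−5/2)
r/z = 1.9/1.5 = 1.2667; [1+(r/z)²]^(−5/2) = 0.091351.
Δσ_z = 3×679/(2π×1.5²) × 0.091351 = 144.09 × 0.091351 = 13.16 kPa

Δσ_z ≈ 13.2 kPa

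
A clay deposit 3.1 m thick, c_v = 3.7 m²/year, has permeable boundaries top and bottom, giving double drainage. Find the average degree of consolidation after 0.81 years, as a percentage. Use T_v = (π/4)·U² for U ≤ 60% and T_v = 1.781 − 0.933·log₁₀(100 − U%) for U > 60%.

U ≈ 96.3 %

Drainage path length: H_d = H/2 = 1.55 m (double drainage).
T_v = c_v·t/H_d² = 3.7×0.81/1.55² = 1.2475.
T_v = 1.2475 corresponds to the U > 60% branch:
U = 1 − 10^((1.781 − T_v)/0.933)/100 = 0.9627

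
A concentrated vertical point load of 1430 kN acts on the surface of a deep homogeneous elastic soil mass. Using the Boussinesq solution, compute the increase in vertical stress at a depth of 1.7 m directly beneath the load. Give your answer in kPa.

Δσ_z ≈ 236 kPa

Boussinesq vertical stress below a point load on an elastic half-space:
Δσ_z = 3P/(2πz²) · [1 + (r/z)²]^(−5/2)
r/z = 0/1.7 = 0; [1+(r/z)²]^(−5/2) = 1.
Δσ_z = 3×1430/(2π×1.7²) × 1 = 236.25 × 1 = 236.2 kPa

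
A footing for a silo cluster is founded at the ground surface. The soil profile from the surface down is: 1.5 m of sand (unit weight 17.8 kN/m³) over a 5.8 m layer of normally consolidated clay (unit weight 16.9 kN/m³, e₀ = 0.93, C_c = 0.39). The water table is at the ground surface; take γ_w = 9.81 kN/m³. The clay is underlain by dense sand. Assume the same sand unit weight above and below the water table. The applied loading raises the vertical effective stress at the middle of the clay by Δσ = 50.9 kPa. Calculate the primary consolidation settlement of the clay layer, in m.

Mid-depth of clay below the ground surface: z = 1.5 + 5.8/2 = 4.4 m.
Total vertical stress at mid-clay: σ_v = 17.8×1.5 + 16.9×2.9 = 75.71 kPa.
Pore pressure: u = 9.81×(4.4 − 0) = 43.164 kPa.
Initial effective stress: σ'_0 = σ_v − u = 75.71 − 43.164 = 32.546 kPa.
Final effective stress: σ'_f = σ'_0 + Δσ = 32.546 + 50.9 = 83.446 kPa.
Normally consolidated clay, so the full stress increment lies on the virgin compression line:
S_c = C_c·H/(1+e₀)·log₁₀(σ'_f/σ'_0) = 0.39×5.8/(1+0.93)×log₁₀(83.446/32.546)
    = 1.172 × 0.40891 = 0.4792 m

S_c ≈ 0.479 m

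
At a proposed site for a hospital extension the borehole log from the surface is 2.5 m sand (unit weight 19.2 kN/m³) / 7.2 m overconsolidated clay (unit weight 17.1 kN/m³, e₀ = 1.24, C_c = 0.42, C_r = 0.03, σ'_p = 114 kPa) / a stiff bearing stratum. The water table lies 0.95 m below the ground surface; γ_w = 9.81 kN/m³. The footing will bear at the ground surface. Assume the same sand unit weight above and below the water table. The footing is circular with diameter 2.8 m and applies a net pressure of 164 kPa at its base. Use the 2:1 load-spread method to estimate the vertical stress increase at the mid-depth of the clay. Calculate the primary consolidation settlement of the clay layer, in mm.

Mid-depth of clay below the ground surface: z = 2.5 + 7.2/2 = 6.1 m.
Total vertical stress at mid-clay: σ_v = 19.2×2.5 + 17.1×3.6 = 109.56 kPa.
Pore pressure: u = 9.81×(6.1 − 0.95) = 50.522 kPa.
Initial effective stress: σ'_0 = σ_v − u = 109.56 − 50.522 = 59.038 kPa.
Stress increase at mid-clay by the 2:1 spreading method:
Δσ ≈ qD²/(D+z)² = 164×2.8²/(2.8+6.1)² = 16.232 kPa
Final effective stress: σ'_f = 59.038 + 16.232 = 75.27 kPa.
σ'_f = 75.27 ≤ σ'_p = 114 kPa, so the clay remains overconsolidated and only the recompression index applies:
S_c = C_r·H/(1+e₀)·log₁₀(σ'_f/σ'_0) = 0.03×7.2/2.24×log₁₀(75.27/59.038)
    = 0.096429 × 0.10549 = 0.01017 m

S_c ≈ 10.2 mm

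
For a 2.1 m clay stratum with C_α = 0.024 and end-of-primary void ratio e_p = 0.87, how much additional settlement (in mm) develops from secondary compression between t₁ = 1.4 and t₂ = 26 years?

Secondary compression: S_s = C_α·H/(1+e_p)·log₁₀(t₂/t₁)
S_s = 0.024×2.1/(1+0.87)×log₁₀(26/1.4)
    = 0.02695 × 1.269 = 0.0342 m

S_s ≈ 34.2 mm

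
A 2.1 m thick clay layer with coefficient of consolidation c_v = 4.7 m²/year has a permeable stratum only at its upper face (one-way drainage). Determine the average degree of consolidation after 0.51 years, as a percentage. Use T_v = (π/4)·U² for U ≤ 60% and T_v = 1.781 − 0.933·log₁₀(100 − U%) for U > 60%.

Drainage path length: H_d = H = 2.1 m (single drainage).
T_v = c_v·t/H_d² = 4.7×0.51/2.1² = 0.54354.
T_v = 0.54354 corresponds to the U > 60% branch:
U = 1 − 10^((1.781 − T_v)/0.933)/100 = 0.788

U ≈ 78.8 %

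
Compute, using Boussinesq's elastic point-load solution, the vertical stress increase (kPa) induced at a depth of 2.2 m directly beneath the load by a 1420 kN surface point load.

Boussinesq vertical stress below a point load on an elastic half-space:
Δσ_z = 3P/(2πz²) · [1 + (r/z)²]^(−5/2)
r/z = 0/2.2 = 0; [1+(r/z)²]^(−5/2) = 1.
Δσ_z = 3×1420/(2π×2.2²) × 1 = 140.08 × 1 = 140.1 kPa

Δσ_z ≈ 140 kPa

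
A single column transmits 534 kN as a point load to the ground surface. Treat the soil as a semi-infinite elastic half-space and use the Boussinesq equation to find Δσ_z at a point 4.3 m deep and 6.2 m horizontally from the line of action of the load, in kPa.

Δσ_z ≈ 0.829 kPa

Boussinesq vertical stress below a point load on an elastic half-space:
Δσ_z = 3P/(2πz²) · [1 + (r/z)²]^(−5/2)
r/z = 6.2/4.3 = 1.4419; [1+(r/z)²]^(−5/2) = 0.060116.
Δσ_z = 3×534/(2π×4.3²) × 0.060116 = 13.789 × 0.060116 = 0.8289 kPa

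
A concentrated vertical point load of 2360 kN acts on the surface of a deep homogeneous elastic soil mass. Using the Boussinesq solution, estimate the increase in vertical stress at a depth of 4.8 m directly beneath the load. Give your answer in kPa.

Δσ_z ≈ 48.9 kPa

Boussinesq vertical stress below a point load on an elastic half-space:
Δσ_z = 3P/(2πz²) · [1 + (r/z)²]^(−5/2)
r/z = 0/4.8 = 0; [1+(r/z)²]^(−5/2) = 1.
Δσ_z = 3×2360/(2π×4.8²) × 1 = 48.907 × 1 = 48.91 kPa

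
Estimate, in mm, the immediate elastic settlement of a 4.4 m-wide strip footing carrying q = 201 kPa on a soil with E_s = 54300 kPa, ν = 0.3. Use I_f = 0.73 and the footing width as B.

S_e ≈ 10.8 mm

Immediate (elastic) settlement: S_e = q·B·(1−ν²)/E_s · I_f.
S_e = 201 × 4.4 × (1 − 0.3²) / 54300 × 0.73
    = 201 × 4.4 × 0.91 / 54300 × 0.73
    = 0.01082 m = 10.82 mm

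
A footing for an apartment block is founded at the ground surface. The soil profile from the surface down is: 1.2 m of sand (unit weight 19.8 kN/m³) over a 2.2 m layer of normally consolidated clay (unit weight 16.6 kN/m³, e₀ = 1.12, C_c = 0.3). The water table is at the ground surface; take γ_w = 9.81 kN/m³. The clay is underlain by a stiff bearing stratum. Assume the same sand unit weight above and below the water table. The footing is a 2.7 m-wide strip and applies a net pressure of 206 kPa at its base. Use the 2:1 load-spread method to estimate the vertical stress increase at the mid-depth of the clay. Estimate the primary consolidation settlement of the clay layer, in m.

Mid-depth of clay below the ground surface: z = 1.2 + 2.2/2 = 2.3 m.
Total vertical stress at mid-clay: σ_v = 19.8×1.2 + 16.6×1.1 = 42.02 kPa.
Pore pressure: u = 9.81×(2.3 − 0) = 22.563 kPa.
Initial effective stress: σ'_0 = σ_v − u = 42.02 − 22.563 = 19.457 kPa.
Stress increase at mid-clay by the 2:1 spreading method:
Δσ = qB/(B+z) = 206×2.7/(2.7+2.3) = 111.24 kPa
Final effective stress: σ'_f = σ'_0 + Δσ = 19.457 + 111.24 = 130.7 kPa.
Normally consolidated clay, so the full stress increment lies on the virgin compression line:
S_c = C_c·H/(1+e₀)·log₁₀(σ'_f/σ'_0) = 0.3×2.2/(1+1.12)×log₁₀(130.7/19.457)
    = 0.31132 × 0.8272 = 0.2575 m

S_c ≈ 0.258 m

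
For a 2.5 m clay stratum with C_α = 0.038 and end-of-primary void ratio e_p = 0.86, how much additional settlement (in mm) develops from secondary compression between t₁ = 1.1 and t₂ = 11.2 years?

Secondary compression: S_s = C_α·H/(1+e_p)·log₁₀(t₂/t₁)
S_s = 0.038×2.5/(1+0.86)×log₁₀(11.2/1.1)
    = 0.05108 × 1.008 = 0.05147 m

S_s ≈ 51.5 mm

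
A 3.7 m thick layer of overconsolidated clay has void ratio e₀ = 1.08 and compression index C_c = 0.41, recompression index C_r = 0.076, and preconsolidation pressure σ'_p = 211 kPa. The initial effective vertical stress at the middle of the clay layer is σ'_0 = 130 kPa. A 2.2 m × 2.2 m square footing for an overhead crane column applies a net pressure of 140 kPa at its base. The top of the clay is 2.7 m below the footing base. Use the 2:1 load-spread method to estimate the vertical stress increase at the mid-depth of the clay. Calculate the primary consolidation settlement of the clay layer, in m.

Mid-depth of clay below the footing base: z = 2.7 + 3.7/2 = 4.55 m.
Stress increase at mid-clay by the 2:1 spreading method:
Δσ = qBL/((B+z)(L+z)) = 140×2.2×2.2/((2.2+4.55)(2.2+4.55)) = 14.872 kPa
Final effective stress: σ'_f = 130 + 14.872 = 144.87 kPa.
σ'_f = 144.87 ≤ σ'_p = 211 kPa, so the clay remains overconsolidated and only the recompression index applies:
S_c = C_r·H/(1+e₀)·log₁₀(σ'_f/σ'_0) = 0.076×3.7/2.08×log₁₀(144.87/130)
    = 0.13519 × 0.047035 = 0.006359 m

S_c ≈ 0.00636 m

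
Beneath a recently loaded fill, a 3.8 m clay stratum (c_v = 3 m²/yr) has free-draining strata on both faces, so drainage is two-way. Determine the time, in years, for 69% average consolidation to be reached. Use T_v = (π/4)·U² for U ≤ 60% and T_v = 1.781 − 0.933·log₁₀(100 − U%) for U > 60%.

t ≈ 0.469 years

Drainage path length: H_d = H/2 = 1.9 m (double drainage).
U > 60%: T_v = 1.781 − 0.933·log₁₀(100 − 69) = 0.38956.
t = T_v·H_d²/c_v = 0.38956×1.9²/3 = 0.4688 years.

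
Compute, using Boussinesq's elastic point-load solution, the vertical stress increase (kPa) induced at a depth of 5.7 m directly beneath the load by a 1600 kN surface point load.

Δσ_z ≈ 23.5 kPa

Boussinesq vertical stress below a point load on an elastic half-space:
Δσ_z = 3P/(2πz²) · [1 + (r/z)²]^(−5/2)
r/z = 0/5.7 = 0; [1+(r/z)²]^(−5/2) = 1.
Δσ_z = 3×1600/(2π×5.7²) × 1 = 23.513 × 1 = 23.51 kPa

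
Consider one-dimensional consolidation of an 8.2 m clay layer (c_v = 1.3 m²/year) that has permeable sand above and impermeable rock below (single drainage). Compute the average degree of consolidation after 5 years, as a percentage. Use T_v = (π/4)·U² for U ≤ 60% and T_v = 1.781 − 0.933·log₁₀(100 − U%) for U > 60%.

U ≈ 35.1 %

Drainage path length: H_d = H = 8.2 m (single drainage).
T_v = c_v·t/H_d² = 1.3×5/8.2² = 0.096669.
T_v = 0.096669 corresponds to the U ≤ 60% branch:
U = √(4T_v/π) = 0.3508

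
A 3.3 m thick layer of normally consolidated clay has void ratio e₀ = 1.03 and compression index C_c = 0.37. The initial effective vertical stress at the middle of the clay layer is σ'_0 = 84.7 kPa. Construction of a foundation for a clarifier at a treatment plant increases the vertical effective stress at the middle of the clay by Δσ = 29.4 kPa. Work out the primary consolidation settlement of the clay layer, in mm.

Final effective stress: σ'_f = σ'_0 + Δσ = 84.7 + 29.4 = 114.1 kPa.
Normally consolidated clay, so the full stress increment lies on the virgin compression line:
S_c = C_c·H/(1+e₀)·log₁₀(σ'_f/σ'_0) = 0.37×3.3/(1+1.03)×log₁₀(114.1/84.7)
    = 0.60148 × 0.1294 = 0.07783 m

S_c ≈ 77.8 mm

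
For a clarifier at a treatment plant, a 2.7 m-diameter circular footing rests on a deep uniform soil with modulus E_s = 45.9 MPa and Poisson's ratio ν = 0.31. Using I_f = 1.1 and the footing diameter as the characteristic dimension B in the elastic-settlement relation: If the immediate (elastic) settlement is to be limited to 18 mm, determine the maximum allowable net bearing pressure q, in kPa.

q ≈ 308 kPa

E_s = 45.9 MPa = 45900 kPa.
S_e = q·B·(1−ν²)/E_s · I_f  ⇒  q = S_e·E_s / (B·(1−ν²)·I_f).
q = 0.018 × 45900 / (2.7 × 0.9039 × 1.1) = 307.8 kPa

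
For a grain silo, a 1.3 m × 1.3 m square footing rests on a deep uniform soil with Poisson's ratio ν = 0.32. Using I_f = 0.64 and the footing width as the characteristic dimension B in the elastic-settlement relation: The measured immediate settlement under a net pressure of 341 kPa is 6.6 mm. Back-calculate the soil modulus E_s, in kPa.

S_e = q·B·(1−ν²)/E_s · I_f  ⇒  E_s = q·B·(1−ν²)·I_f / S_e.
E_s = 341 × 1.3 × 0.8976 × 0.64 / 0.0066 = 38580 kPa

E_s ≈ 38600 kPa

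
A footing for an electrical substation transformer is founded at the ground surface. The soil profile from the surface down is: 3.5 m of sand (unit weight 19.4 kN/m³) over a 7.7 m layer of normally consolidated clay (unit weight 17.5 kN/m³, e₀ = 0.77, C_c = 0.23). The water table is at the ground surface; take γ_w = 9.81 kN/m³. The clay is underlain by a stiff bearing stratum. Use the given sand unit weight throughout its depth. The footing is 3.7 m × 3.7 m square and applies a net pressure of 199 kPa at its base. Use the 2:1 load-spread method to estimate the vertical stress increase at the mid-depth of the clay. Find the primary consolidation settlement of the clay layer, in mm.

S_c ≈ 131 mm

Mid-depth of clay below the ground surface: z = 3.5 + 7.7/2 = 7.35 m.
Total vertical stress at mid-clay: σ_v = 19.4×3.5 + 17.5×3.85 = 135.27 kPa.
Pore pressure: u = 9.81×(7.35 − 0) = 72.103 kPa.
Initial effective stress: σ'_0 = σ_v − u = 135.27 − 72.103 = 63.167 kPa.
Stress increase at mid-clay by the 2:1 spreading method:
Δσ = qBL/((B+z)(L+z)) = 199×3.7×3.7/((3.7+7.35)(3.7+7.35)) = 22.312 kPa
Final effective stress: σ'_f = σ'_0 + Δσ = 63.167 + 22.312 = 85.479 kPa.
Normally consolidated clay, so the full stress increment lies on the virgin compression line:
S_c = C_c·H/(1+e₀)·log₁₀(σ'_f/σ'_0) = 0.23×7.7/(1+0.77)×log₁₀(85.479/63.167)
    = 1.0006 × 0.13137 = 0.1314 m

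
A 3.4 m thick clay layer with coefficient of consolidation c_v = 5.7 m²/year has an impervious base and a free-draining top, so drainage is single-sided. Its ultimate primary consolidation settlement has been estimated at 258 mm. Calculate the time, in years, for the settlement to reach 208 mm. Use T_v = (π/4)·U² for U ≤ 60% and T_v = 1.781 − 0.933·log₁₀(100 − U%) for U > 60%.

t ≈ 1.18 years

Drainage path length: H_d = H = 3.4 m (single drainage).
U = S(t)/S_ult = 208/258 = 0.8062.
U > 60%: T_v = 1.781 − 0.933·log₁₀(100 − 80.62) = 0.5799.
t = T_v·H_d²/c_v = 0.5799×3.4²/5.7 = 1.176 years.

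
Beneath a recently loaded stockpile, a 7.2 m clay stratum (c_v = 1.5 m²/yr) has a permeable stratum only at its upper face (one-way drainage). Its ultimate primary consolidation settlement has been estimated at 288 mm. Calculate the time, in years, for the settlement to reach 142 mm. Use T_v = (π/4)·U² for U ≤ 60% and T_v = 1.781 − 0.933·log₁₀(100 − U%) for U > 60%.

Drainage path length: H_d = H = 7.2 m (single drainage).
U = S(t)/S_ult = 142/288 = 0.4931.
U ≤ 60%: T_v = (π/4)·U² = (π/4)×0.49306² = 0.19093.
t = T_v·H_d²/c_v = 0.19093×7.2²/1.5 = 6.599 years.

t ≈ 6.6 years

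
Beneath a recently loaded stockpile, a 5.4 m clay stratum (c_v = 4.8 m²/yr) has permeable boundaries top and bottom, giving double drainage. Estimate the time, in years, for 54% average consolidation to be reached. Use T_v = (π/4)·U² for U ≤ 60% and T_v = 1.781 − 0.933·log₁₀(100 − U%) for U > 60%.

Drainage path length: H_d = H/2 = 2.7 m (double drainage).
U ≤ 60%: T_v = (π/4)·U² = (π/4)×0.54² = 0.22902.
t = T_v·H_d²/c_v = 0.22902×2.7²/4.8 = 0.3478 years.

t ≈ 0.348 years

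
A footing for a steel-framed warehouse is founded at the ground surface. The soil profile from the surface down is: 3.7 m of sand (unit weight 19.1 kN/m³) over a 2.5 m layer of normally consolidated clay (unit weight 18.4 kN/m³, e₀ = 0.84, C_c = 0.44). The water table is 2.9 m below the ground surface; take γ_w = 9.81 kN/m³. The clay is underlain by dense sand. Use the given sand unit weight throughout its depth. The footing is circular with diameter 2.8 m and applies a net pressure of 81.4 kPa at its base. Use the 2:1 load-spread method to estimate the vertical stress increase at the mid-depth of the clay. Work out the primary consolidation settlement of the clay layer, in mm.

S_c ≈ 35 mm

Mid-depth of clay below the ground surface: z = 3.7 + 2.5/2 = 4.95 m.
Total vertical stress at mid-clay: σ_v = 19.1×3.7 + 18.4×1.25 = 93.67 kPa.
Pore pressure: u = 9.81×(4.95 − 2.9) = 20.11 kPa.
Initial effective stress: σ'_0 = σ_v − u = 93.67 − 20.11 = 73.56 kPa.
Stress increase at mid-clay by the 2:1 spreading method:
Δσ ≈ qD²/(D+z)² = 81.4×2.8²/(2.8+4.95)² = 10.625 kPa
Final effective stress: σ'_f = σ'_0 + Δσ = 73.56 + 10.625 = 84.185 kPa.
Normally consolidated clay, so the full stress increment lies on the virgin compression line:
S_c = C_c·H/(1+e₀)·log₁₀(σ'_f/σ'_0) = 0.44×2.5/(1+0.84)×log₁₀(84.185/73.56)
    = 0.59783 × 0.058593 = 0.03503 m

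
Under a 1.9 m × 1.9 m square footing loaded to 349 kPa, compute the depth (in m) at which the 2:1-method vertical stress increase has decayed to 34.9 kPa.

z ≈ 4.11 m

2:1 spreading — at depth z the loaded area has grown by z in each plan dimension:
qB²/(B+z)² = Δσ_z ⇒ z = B(√(q/Δσ_z) − 1) = 1.9×(√(349/34.9) − 1) = 4.108 m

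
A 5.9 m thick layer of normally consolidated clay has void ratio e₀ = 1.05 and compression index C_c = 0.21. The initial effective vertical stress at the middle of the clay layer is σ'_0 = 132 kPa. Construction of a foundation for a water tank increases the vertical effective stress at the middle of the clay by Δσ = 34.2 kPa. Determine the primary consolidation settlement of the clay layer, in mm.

S_c ≈ 60.5 mm

Final effective stress: σ'_f = σ'_0 + Δσ = 132 + 34.2 = 166.2 kPa.
Normally consolidated clay, so the full stress increment lies on the virgin compression line:
S_c = C_c·H/(1+e₀)·log₁₀(σ'_f/σ'_0) = 0.21×5.9/(1+1.05)×log₁₀(166.2/132)
    = 0.60439 × 0.10006 = 0.06048 m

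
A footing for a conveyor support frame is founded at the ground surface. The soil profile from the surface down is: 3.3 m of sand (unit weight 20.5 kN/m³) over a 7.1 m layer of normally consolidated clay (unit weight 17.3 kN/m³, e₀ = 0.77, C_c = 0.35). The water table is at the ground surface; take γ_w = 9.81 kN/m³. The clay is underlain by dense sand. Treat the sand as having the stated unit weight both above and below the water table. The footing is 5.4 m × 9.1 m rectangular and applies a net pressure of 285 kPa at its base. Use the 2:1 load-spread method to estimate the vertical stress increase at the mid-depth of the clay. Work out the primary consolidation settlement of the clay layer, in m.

Mid-depth of clay below the ground surface: z = 3.3 + 7.1/2 = 6.85 m.
Total vertical stress at mid-clay: σ_v = 20.5×3.3 + 17.3×3.55 = 129.06 kPa.
Pore pressure: u = 9.81×(6.85 − 0) = 67.198 kPa.
Initial effective stress: σ'_0 = σ_v − u = 129.06 − 67.198 = 61.862 kPa.
Stress increase at mid-clay by the 2:1 spreading method:
Δσ = qBL/((B+z)(L+z)) = 285×5.4×9.1/((5.4+6.85)(9.1+6.85)) = 71.678 kPa
Final effective stress: σ'_f = σ'_0 + Δσ = 61.862 + 71.678 = 133.54 kPa.
Normally consolidated clay, so the full stress increment lies on the virgin compression line:
S_c = C_c·H/(1+e₀)·log₁₀(σ'_f/σ'_0) = 0.35×7.1/(1+0.77)×log₁₀(133.54/61.862)
    = 1.404 × 0.33419 = 0.4692 m

S_c ≈ 0.469 m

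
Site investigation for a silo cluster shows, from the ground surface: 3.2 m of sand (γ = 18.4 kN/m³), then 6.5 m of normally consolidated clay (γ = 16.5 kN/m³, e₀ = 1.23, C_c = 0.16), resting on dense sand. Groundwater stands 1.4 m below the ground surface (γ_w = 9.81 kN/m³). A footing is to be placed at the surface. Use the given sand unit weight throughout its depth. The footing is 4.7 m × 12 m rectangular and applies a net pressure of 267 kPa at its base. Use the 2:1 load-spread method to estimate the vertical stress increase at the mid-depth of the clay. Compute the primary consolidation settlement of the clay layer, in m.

Mid-depth of clay below the ground surface: z = 3.2 + 6.5/2 = 6.45 m.
Total vertical stress at mid-clay: σ_v = 18.4×3.2 + 16.5×3.25 = 112.5 kPa.
Pore pressure: u = 9.81×(6.45 − 1.4) = 49.541 kPa.
Initial effective stress: σ'_0 = σ_v − u = 112.5 − 49.541 = 62.959 kPa.
Stress increase at mid-clay by the 2:1 spreading method:
Δσ = qBL/((B+z)(L+z)) = 267×4.7×12/((4.7+6.45)(12+6.45)) = 73.201 kPa
Final effective stress: σ'_f = σ'_0 + Δσ = 62.959 + 73.201 = 136.16 kPa.
Normally consolidated clay, so the full stress increment lies on the virgin compression line:
S_c = C_c·H/(1+e₀)·log₁₀(σ'_f/σ'_0) = 0.16×6.5/(1+1.23)×log₁₀(136.16/62.959)
    = 0.46637 × 0.33499 = 0.1562 m

S_c ≈ 0.156 m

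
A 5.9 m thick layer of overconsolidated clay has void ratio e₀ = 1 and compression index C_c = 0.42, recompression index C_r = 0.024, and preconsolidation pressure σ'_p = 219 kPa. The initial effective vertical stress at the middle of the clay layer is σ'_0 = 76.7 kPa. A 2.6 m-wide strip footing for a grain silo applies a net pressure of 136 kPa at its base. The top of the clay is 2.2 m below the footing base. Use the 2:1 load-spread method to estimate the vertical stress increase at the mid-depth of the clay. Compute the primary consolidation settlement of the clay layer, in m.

S_c ≈ 0.0144 m

Mid-depth of clay below the footing base: z = 2.2 + 5.9/2 = 5.15 m.
Stress increase at mid-clay by the 2:1 spreading method:
Δσ = qB/(B+z) = 136×2.6/(2.6+5.15) = 45.626 kPa
Final effective stress: σ'_f = 76.7 + 45.626 = 122.33 kPa.
σ'_f = 122.33 ≤ σ'_p = 219 kPa, so the clay remains overconsolidated and only the recompression index applies:
S_c = C_r·H/(1+e₀)·log₁₀(σ'_f/σ'_0) = 0.024×5.9/2×log₁₀(122.33/76.7)
    = 0.0708 × 0.20274 = 0.01435 m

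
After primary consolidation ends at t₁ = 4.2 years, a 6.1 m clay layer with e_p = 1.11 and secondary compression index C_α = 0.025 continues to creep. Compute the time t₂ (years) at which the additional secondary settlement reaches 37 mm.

t₂ ≈ 13.7 years

S_s = C_α·H/(1+e_p)·log₁₀(t₂/t₁) ⇒ log₁₀(t₂/t₁) = S_s·(1+e_p)/(C_α·H).
log₁₀(t₂/t₁) = 0.037 × (1+1.11) / (0.025×6.1) = 0.5119
t₂ = t₁ × 10^0.5119 = 4.2 × 3.25 = 13.65 years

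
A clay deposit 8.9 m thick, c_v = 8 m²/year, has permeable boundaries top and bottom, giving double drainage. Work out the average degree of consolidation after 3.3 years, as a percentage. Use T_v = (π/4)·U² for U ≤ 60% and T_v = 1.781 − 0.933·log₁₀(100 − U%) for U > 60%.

Drainage path length: H_d = H/2 = 4.45 m (double drainage).
T_v = c_v·t/H_d² = 8×3.3/4.45² = 1.3332.
T_v = 1.3332 corresponds to the U > 60% branch:
U = 1 − 10^((1.781 − T_v)/0.933)/100 = 0.9698

U ≈ 97 %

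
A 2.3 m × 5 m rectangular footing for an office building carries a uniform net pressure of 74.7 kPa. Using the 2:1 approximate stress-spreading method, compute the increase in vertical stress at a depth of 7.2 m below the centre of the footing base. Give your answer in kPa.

Δσ_z ≈ 7.41 kPa

By the 2:1 method the load spreads at 1 horizontal : 2 vertical, so at depth z the loaded area has grown by z in each plan dimension:
Δσ = qBL/((B+z)(L+z)) = 74.7×2.3×5/((2.3+7.2)(5+7.2)) = 7.412 kPa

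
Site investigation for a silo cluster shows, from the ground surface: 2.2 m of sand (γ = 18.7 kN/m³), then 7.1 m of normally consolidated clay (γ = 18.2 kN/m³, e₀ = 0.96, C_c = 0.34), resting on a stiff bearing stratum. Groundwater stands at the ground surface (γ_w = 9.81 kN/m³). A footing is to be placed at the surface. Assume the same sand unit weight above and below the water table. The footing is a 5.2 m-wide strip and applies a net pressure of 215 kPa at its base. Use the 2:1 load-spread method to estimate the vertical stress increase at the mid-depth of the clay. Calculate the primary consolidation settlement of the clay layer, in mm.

S_c ≈ 600 mm

Mid-depth of clay below the ground surface: z = 2.2 + 7.1/2 = 5.75 m.
Total vertical stress at mid-clay: σ_v = 18.7×2.2 + 18.2×3.55 = 105.75 kPa.
Pore pressure: u = 9.81×(5.75 − 0) = 56.408 kPa.
Initial effective stress: σ'_0 = σ_v − u = 105.75 − 56.408 = 49.342 kPa.
Stress increase at mid-clay by the 2:1 spreading method:
Δσ = qB/(B+z) = 215×5.2/(5.2+5.75) = 102.1 kPa
Final effective stress: σ'_f = σ'_0 + Δσ = 49.342 + 102.1 = 151.44 kPa.
Normally consolidated clay, so the full stress increment lies on the virgin compression line:
S_c = C_c·H/(1+e₀)·log₁₀(σ'_f/σ'_0) = 0.34×7.1/(1+0.96)×log₁₀(151.44/49.342)
    = 1.2316 × 0.48702 = 0.5998 m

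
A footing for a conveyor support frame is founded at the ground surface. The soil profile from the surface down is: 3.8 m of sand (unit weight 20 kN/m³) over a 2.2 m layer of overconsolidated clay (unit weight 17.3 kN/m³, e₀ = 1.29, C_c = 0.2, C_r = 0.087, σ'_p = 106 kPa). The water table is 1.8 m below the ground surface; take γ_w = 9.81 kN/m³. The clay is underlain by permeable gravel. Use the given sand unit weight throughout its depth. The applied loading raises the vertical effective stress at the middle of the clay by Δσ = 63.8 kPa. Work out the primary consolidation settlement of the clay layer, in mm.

Mid-depth of clay below the ground surface: z = 3.8 + 2.2/2 = 4.9 m.
Total vertical stress at mid-clay: σ_v = 20×3.8 + 17.3×1.1 = 95.03 kPa.
Pore pressure: u = 9.81×(4.9 − 1.8) = 30.411 kPa.
Initial effective stress: σ'_0 = σ_v − u = 95.03 − 30.411 = 64.619 kPa.
Final effective stress: σ'_f = 64.619 + 63.8 = 128.42 kPa.
σ'_f = 128.42 > σ'_p = 106 kPa, so the stress path crosses the preconsolidation pressure — recompression up to σ'_p, then virgin compression beyond:
S_c = H/(1+e₀)·[C_r·log₁₀(σ'_p/σ'_0) + C_c·log₁₀(σ'_f/σ'_p)]
    = 2.2/2.29 × [0.087×log₁₀(106/64.619) + 0.2×log₁₀(128.42/106)]
    = 0.9607 × [0.0187 + 0.016665] = 0.03398 m

S_c ≈ 34 mm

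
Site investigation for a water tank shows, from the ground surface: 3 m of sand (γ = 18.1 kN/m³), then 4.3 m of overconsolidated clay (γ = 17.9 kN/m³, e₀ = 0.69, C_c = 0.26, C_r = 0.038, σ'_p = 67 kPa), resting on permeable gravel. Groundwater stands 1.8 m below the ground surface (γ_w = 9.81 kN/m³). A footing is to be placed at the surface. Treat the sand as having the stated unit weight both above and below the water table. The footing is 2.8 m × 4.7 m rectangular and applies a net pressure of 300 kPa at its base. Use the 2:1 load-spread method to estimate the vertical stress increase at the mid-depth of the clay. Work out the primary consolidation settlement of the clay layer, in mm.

Mid-depth of clay below the ground surface: z = 3 + 4.3/2 = 5.15 m.
Total vertical stress at mid-clay: σ_v = 18.1×3 + 17.9×2.15 = 92.785 kPa.
Pore pressure: u = 9.81×(5.15 − 1.8) = 32.864 kPa.
Initial effective stress: σ'_0 = σ_v − u = 92.785 − 32.864 = 59.921 kPa.
Stress increase at mid-clay by the 2:1 spreading method:
Δσ = qBL/((B+z)(L+z)) = 300×2.8×4.7/((2.8+5.15)(4.7+5.15)) = 50.417 kPa
Final effective stress: σ'_f = 59.921 + 50.417 = 110.34 kPa.
σ'_f = 110.34 > σ'_p = 67 kPa, so the stress path crosses the preconsolidation pressure — recompression up to σ'_p, then virgin compression beyond:
S_c = H/(1+e₀)·[C_r·log₁₀(σ'_p/σ'_0) + C_c·log₁₀(σ'_f/σ'_p)]
    = 4.3/1.69 × [0.038×log₁₀(67/59.921) + 0.26×log₁₀(110.34/67)]
    = 2.5444 × [0.0018428 + 0.056331] = 0.148 m

S_c ≈ 148 mm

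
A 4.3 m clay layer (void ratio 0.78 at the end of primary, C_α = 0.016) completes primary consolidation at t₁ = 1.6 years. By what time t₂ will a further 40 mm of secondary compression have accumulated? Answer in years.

S_s = C_α·H/(1+e_p)·log₁₀(t₂/t₁) ⇒ log₁₀(t₂/t₁) = S_s·(1+e_p)/(C_α·H).
log₁₀(t₂/t₁) = 0.04 × (1+0.78) / (0.016×4.3) = 1.035
t₂ = t₁ × 10^1.035 = 1.6 × 10.84 = 17.34 years

t₂ ≈ 17.3 years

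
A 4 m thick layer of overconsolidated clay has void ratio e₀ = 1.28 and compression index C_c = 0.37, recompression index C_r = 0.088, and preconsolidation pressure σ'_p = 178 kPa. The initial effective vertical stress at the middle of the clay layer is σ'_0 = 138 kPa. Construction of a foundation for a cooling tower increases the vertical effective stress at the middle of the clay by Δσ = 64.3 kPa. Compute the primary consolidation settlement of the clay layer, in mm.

S_c ≈ 53.1 mm

Final effective stress: σ'_f = 138 + 64.3 = 202.3 kPa.
σ'_f = 202.3 > σ'_p = 178 kPa, so the stress path crosses the preconsolidation pressure — recompression up to σ'_p, then virgin compression beyond:
S_c = H/(1+e₀)·[C_r·log₁₀(σ'_p/σ'_0) + C_c·log₁₀(σ'_f/σ'_p)]
    = 4/2.28 × [0.088×log₁₀(178/138) + 0.37×log₁₀(202.3/178)]
    = 1.7544 × [0.0097276 + 0.020563] = 0.05314 m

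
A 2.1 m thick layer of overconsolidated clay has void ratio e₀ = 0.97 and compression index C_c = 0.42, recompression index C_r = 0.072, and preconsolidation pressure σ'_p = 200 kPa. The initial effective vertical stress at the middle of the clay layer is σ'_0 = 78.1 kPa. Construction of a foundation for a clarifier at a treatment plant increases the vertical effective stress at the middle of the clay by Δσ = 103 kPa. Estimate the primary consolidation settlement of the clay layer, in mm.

Final effective stress: σ'_f = 78.1 + 103 = 181.1 kPa.
σ'_f = 181.1 ≤ σ'_p = 200 kPa, so the clay remains overconsolidated and only the recompression index applies:
S_c = C_r·H/(1+e₀)·log₁₀(σ'_f/σ'_0) = 0.072×2.1/1.97×log₁₀(181.1/78.1)
    = 0.076752 × 0.36527 = 0.02804 m

S_c ≈ 28 mm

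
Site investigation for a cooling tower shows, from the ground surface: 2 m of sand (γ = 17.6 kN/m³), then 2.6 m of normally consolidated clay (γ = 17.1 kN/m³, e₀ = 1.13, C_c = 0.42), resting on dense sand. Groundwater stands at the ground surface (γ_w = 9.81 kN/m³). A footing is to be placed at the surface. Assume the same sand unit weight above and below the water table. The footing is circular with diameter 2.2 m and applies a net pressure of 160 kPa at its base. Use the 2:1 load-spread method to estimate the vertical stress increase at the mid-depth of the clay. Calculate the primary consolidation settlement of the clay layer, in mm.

S_c ≈ 157 mm

Mid-depth of clay below the ground surface: z = 2 + 2.6/2 = 3.3 m.
Total vertical stress at mid-clay: σ_v = 17.6×2 + 17.1×1.3 = 57.43 kPa.
Pore pressure: u = 9.81×(3.3 − 0) = 32.373 kPa.
Initial effective stress: σ'_0 = σ_v − u = 57.43 − 32.373 = 25.057 kPa.
Stress increase at mid-clay by the 2:1 spreading method:
Δσ ≈ qD²/(D+z)² = 160×2.2²/(2.2+3.3)² = 25.6 kPa
Final effective stress: σ'_f = σ'_0 + Δσ = 25.057 + 25.6 = 50.657 kPa.
Normally consolidated clay, so the full stress increment lies on the virgin compression line:
S_c = C_c·H/(1+e₀)·log₁₀(σ'_f/σ'_0) = 0.42×2.6/(1+1.13)×log₁₀(50.657/25.057)
    = 0.51268 × 0.30571 = 0.1567 m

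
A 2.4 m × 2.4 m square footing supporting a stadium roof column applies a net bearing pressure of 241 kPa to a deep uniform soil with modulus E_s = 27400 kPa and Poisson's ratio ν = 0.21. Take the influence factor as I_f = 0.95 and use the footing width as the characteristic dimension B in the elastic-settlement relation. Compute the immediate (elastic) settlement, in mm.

S_e ≈ 19.2 mm

Immediate (elastic) settlement: S_e = q·B·(1−ν²)/E_s · I_f.
S_e = 241 × 2.4 × (1 − 0.21²) / 27400 × 0.95
    = 241 × 2.4 × 0.9559 / 27400 × 0.95
    = 0.01917 m = 19.17 mm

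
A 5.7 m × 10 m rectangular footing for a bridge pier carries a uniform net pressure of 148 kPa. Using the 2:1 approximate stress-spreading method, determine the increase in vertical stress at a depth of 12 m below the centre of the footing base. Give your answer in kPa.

Δσ_z ≈ 21.7 kPa

By the 2:1 method the load spreads at 1 horizontal : 2 vertical, so at depth z the loaded area has grown by z in each plan dimension:
Δσ = qBL/((B+z)(L+z)) = 148×5.7×10/((5.7+12)(10+12)) = 21.664 kPa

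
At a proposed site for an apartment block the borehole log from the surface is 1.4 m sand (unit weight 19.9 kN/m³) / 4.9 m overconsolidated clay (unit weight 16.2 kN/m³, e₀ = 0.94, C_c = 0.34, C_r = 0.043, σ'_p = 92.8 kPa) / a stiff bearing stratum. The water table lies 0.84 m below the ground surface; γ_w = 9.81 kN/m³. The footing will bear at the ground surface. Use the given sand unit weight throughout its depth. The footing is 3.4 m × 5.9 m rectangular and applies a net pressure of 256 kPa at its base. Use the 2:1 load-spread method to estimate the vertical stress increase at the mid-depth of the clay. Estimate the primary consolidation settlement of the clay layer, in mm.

Mid-depth of clay below the ground surface: z = 1.4 + 4.9/2 = 3.85 m.
Total vertical stress at mid-clay: σ_v = 19.9×1.4 + 16.2×2.45 = 67.55 kPa.
Pore pressure: u = 9.81×(3.85 − 0.84) = 29.528 kPa.
Initial effective stress: σ'_0 = σ_v − u = 67.55 − 29.528 = 38.022 kPa.
Stress increase at mid-clay by the 2:1 spreading method:
Δσ = qBL/((B+z)(L+z)) = 256×3.4×5.9/((3.4+3.85)(5.9+3.85)) = 72.649 kPa
Final effective stress: σ'_f = 38.022 + 72.649 = 110.67 kPa.
σ'_f = 110.67 > σ'_p = 92.8 kPa, so the stress path crosses the preconsolidation pressure — recompression up to σ'_p, then virgin compression beyond:
S_c = H/(1+e₀)·[C_r·log₁₀(σ'_p/σ'_0) + C_c·log₁₀(σ'_f/σ'_p)]
    = 4.9/1.94 × [0.043×log₁₀(92.8/38.022) + 0.34×log₁₀(110.67/92.8)]
    = 2.5258 × [0.016663 + 0.026004] = 0.1078 m

S_c ≈ 108 mm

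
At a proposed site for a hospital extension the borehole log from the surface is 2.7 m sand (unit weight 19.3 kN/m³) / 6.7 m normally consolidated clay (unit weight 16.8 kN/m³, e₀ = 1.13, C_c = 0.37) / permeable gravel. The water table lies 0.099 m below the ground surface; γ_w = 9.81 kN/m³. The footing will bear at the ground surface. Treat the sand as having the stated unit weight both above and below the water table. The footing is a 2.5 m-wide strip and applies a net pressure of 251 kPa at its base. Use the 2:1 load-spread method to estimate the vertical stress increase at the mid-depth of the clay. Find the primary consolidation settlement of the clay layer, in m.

Mid-depth of clay below the ground surface: z = 2.7 + 6.7/2 = 6.05 m.
Total vertical stress at mid-clay: σ_v = 19.3×2.7 + 16.8×3.35 = 108.39 kPa.
Pore pressure: u = 9.81×(6.05 − 0.099) = 58.379 kPa.
Initial effective stress: σ'_0 = σ_v − u = 108.39 − 58.379 = 50.011 kPa.
Stress increase at mid-clay by the 2:1 spreading method:
Δσ = qB/(B+z) = 251×2.5/(2.5+6.05) = 73.392 kPa
Final effective stress: σ'_f = σ'_0 + Δσ = 50.011 + 73.392 = 123.4 kPa.
Normally consolidated clay, so the full stress increment lies on the virgin compression line:
S_c = C_c·H/(1+e₀)·log₁₀(σ'_f/σ'_0) = 0.37×6.7/(1+1.13)×log₁₀(123.4/50.011)
    = 1.1638 × 0.39225 = 0.4565 m

S_c ≈ 0.457 m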